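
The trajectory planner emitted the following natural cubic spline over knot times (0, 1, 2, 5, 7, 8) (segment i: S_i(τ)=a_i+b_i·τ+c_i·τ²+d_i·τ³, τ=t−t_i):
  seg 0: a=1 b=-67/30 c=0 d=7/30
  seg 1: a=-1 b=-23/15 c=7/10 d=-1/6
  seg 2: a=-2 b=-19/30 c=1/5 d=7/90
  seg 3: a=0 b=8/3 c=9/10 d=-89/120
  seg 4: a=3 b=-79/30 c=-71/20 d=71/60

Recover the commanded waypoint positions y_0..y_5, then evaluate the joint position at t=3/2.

y_0 = S_0(0) = a_0 = 1
y_1 = S_1(0) = a_1 = -1
y_2 = S_2(0) = a_2 = -2
y_3 = S_3(0) = a_3 = 0
y_4 = S_4(0) = a_4 = 3
y_5 = S_4(1) = -2
t_q=3/2 is in segment 1 (τ=1/2); S_1(τ)=-129/80

y_0=1 y_1=-1 y_2=-2 y_3=0 y_4=3 y_5=-2
S(3/2) = -129/80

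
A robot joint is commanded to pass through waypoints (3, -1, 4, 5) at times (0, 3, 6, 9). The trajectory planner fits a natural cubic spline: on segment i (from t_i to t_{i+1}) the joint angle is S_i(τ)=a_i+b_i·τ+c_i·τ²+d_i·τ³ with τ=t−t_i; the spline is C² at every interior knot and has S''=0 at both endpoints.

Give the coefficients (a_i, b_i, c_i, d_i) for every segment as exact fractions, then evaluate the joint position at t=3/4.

  seg 0: a=3 b=-20/9 c=0 d=8/81
  seg 1: a=-1 b=4/9 c=8/9 d=-13/81
  seg 2: a=4 b=13/9 c=-5/9 d=5/81
S(3/4) = 11/8

Δ: Δ0=-4/3, Δ1=5/3, Δ2=1/3
row 1: diag=12, rhs=18; c'=1/4, d'=3/2
row 2: denom=12−3·1/4=45/4; d'=(-8−3·3/2)/(45/4)=-10/9
back: M2=-10/9
back: M1=3/2−1/4·-10/9=16/9
M: M0=0, M1=16/9, M2=-10/9, M3=0
seg 0: a=3, c=M0/2=0, d=(M1−M0)/(6·3)=8/81, b=Δ0−h0·(2M0+M1)/6=-20/9
seg 1: a=-1, c=M1/2=8/9, d=(M2−M1)/(6·3)=-13/81, b=Δ1−h1·(2M1+M2)/6=4/9
seg 2: a=4, c=M2/2=-5/9, d=(M3−M2)/(6·3)=5/81, b=Δ2−h2·(2M2+M3)/6=13/9
t_q=3/4 → seg 0, τ=3/4; S=3+-20/9·τ+0·τ²+8/81·τ³=11/8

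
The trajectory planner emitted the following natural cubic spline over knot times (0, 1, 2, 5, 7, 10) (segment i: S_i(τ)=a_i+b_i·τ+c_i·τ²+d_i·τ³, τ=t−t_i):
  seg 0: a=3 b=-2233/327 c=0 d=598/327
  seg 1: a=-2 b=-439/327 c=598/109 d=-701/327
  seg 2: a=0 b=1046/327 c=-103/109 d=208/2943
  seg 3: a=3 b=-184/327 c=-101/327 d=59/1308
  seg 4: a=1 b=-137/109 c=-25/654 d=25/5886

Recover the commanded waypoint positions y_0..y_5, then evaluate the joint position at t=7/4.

y_0 = S_0(0) = a_0 = 3
y_1 = S_1(0) = a_1 = -2
y_2 = S_2(0) = a_2 = 0
y_3 = S_3(0) = a_3 = 3
y_4 = S_4(0) = a_4 = 1
y_5 = S_4(3) = -3
t_q=7/4 is in segment 1 (τ=3/4); S_1(τ)=-5757/6976

y_0=3 y_1=-2 y_2=0 y_3=3 y_4=1 y_5=-3
S(7/4) = -5757/6976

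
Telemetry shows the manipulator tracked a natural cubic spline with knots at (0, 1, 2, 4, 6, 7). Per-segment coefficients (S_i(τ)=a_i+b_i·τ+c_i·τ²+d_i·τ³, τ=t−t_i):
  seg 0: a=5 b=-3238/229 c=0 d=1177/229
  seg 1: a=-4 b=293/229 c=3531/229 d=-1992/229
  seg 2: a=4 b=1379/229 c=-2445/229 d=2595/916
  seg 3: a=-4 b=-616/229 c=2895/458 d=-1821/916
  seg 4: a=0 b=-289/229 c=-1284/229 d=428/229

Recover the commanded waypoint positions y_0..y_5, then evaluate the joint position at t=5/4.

y_0=5 y_1=-4 y_2=4 y_3=-4 y_4=0 y_5=-5
S(5/4) = -10451/3664

y_0 = S_0(0) = a_0 = 5
y_1 = S_1(0) = a_1 = -4
y_2 = S_2(0) = a_2 = 4
y_3 = S_3(0) = a_3 = -4
y_4 = S_4(0) = a_4 = 0
y_5 = S_4(1) = -5
t_q=5/4 is in segment 1 (τ=1/4); S_1(τ)=-10451/3664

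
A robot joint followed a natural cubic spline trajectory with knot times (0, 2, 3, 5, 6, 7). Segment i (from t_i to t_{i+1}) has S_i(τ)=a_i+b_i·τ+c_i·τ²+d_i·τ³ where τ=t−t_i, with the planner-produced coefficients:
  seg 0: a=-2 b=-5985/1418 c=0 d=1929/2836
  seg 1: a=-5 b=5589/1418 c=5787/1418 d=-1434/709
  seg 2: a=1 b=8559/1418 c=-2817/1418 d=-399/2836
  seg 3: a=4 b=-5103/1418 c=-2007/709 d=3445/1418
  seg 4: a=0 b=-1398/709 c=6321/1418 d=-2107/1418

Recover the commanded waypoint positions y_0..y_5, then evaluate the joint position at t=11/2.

y_0=-2 y_1=-5 y_2=1 y_3=4 y_4=0 y_5=1
S(11/2) = 20381/11344

y_0 = S_0(0) = a_0 = -2
y_1 = S_1(0) = a_1 = -5
y_2 = S_2(0) = a_2 = 1
y_3 = S_3(0) = a_3 = 4
y_4 = S_4(0) = a_4 = 0
y_5 = S_4(1) = 1
t_q=11/2 is in segment 3 (τ=1/2); S_3(τ)=20381/11344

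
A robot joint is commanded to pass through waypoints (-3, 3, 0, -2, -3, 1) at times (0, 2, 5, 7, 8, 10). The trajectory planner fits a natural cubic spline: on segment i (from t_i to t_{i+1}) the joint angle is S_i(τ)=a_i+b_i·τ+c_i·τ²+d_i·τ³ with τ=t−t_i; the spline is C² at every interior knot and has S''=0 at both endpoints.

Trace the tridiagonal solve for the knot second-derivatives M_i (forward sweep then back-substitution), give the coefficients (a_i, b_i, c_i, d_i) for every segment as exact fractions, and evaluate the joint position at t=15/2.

  seg 0: a=-3 b=11479/2945 c=0 d=-661/2945
  seg 1: a=3 b=3547/2945 c=-3966/2945 d=1802/8835
  seg 2: a=0 b=-4031/2945 c=288/589 d=-897/5890
  seg 3: a=-2 b=-3653/2945 c=-1251/2945 d=1959/2945
  seg 4: a=-3 b=-278/2945 c=4626/2945 d=-771/2945
S(15/2) = -12455/4712

Δ: Δ0=3, Δ1=-1, Δ2=-1, Δ3=-1, Δ4=2
row 1: diag=10, rhs=-24; c'=3/10, d'=-12/5
row 2: denom=10−3·3/10=91/10; d'=(0−3·-12/5)/(91/10)=72/91
row 3: denom=6−2·20/91=506/91; d'=(0−2·72/91)/(506/91)=-72/253
row 4: denom=6−1·91/506=2945/506; d'=(18−1·-72/253)/(2945/506)=9252/2945
back: M4=9252/2945
back: M3=-72/253−91/506·9252/2945=-2502/2945
back: M2=72/91−20/91·-2502/2945=576/589
back: M1=-12/5−3/10·576/589=-7932/2945
M: M0=0, M1=-7932/2945, M2=576/589, M3=-2502/2945, M4=9252/2945, M5=0
seg 0: a=-3, c=M0/2=0, d=(M1−M0)/(6·2)=-661/2945, b=Δ0−h0·(2M0+M1)/6=11479/2945
seg 1: a=3, c=M1/2=-3966/2945, d=(M2−M1)/(6·3)=1802/8835, b=Δ1−h1·(2M1+M2)/6=3547/2945
seg 2: a=0, c=M2/2=288/589, d=(M3−M2)/(6·2)=-897/5890, b=Δ2−h2·(2M2+M3)/6=-4031/2945
seg 3: a=-2, c=M3/2=-1251/2945, d=(M4−M3)/(6·1)=1959/2945, b=Δ3−h3·(2M3+M4)/6=-3653/2945
seg 4: a=-3, c=M4/2=4626/2945, d=(M5−M4)/(6·2)=-771/2945, b=Δ4−h4·(2M4+M5)/6=-278/2945
t_q=15/2 → seg 3, τ=1/2; S=-2+-3653/2945·τ+-1251/2945·τ²+1959/2945·τ³=-12455/4712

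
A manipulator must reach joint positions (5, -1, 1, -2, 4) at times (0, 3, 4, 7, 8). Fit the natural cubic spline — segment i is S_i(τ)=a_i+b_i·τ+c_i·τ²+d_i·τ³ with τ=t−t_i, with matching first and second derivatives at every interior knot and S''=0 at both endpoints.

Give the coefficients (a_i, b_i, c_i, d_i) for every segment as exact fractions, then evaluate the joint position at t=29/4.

Δ: Δ0=-2, Δ1=2, Δ2=-1, Δ3=6
row 1: diag=8, rhs=24; c'=1/8, d'=3
row 2: denom=8−1·1/8=63/8; d'=(-18−1·3)/(63/8)=-8/3
row 3: denom=8−3·8/21=48/7; d'=(42−3·-8/3)/(48/7)=175/24
back: M3=175/24
back: M2=-8/3−8/21·175/24=-49/9
back: M1=3−1/8·-49/9=265/72
M: M0=0, M1=265/72, M2=-49/9, M3=175/24, M4=0
seg 0: a=5, c=M0/2=0, d=(M1−M0)/(6·3)=265/1296, b=Δ0−h0·(2M0+M1)/6=-553/144
seg 1: a=-1, c=M1/2=265/144, d=(M2−M1)/(6·1)=-73/48, b=Δ1−h1·(2M1+M2)/6=121/72
seg 2: a=1, c=M2/2=-49/18, d=(M3−M2)/(6·3)=917/1296, b=Δ2−h2·(2M2+M3)/6=115/144
seg 3: a=-2, c=M3/2=175/48, d=(M4−M3)/(6·1)=-175/144, b=Δ3−h3·(2M3+M4)/6=257/72
t_q=29/4 → seg 3, τ=1/4; S=-2+257/72·τ+175/48·τ²+-175/144·τ³=-2761/3072

  seg 0: a=5 b=-553/144 c=0 d=265/1296
  seg 1: a=-1 b=121/72 c=265/144 d=-73/48
  seg 2: a=1 b=115/144 c=-49/18 d=917/1296
  seg 3: a=-2 b=257/72 c=175/48 d=-175/144
S(29/4) = -2761/3072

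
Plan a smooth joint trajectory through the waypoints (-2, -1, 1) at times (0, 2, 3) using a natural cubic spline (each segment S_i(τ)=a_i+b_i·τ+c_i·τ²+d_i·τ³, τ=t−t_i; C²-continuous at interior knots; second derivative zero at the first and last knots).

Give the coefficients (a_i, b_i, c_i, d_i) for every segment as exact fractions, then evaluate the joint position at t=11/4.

  seg 0: a=-2 b=0 c=0 d=1/8
  seg 1: a=-1 b=3/2 c=3/4 d=-1/4
S(11/4) = 113/256

Δ: Δ0=1/2, Δ1=2
row 1: diag=6, rhs=9; c'=1/6, d'=3/2
back: M1=3/2
M: M0=0, M1=3/2, M2=0
seg 0: a=-2, c=M0/2=0, d=(M1−M0)/(6·2)=1/8, b=Δ0−h0·(2M0+M1)/6=0
seg 1: a=-1, c=M1/2=3/4, d=(M2−M1)/(6·1)=-1/4, b=Δ1−h1·(2M1+M2)/6=3/2
t_q=11/4 → seg 1, τ=3/4; S=-1+3/2·τ+3/4·τ²+-1/4·τ³=113/256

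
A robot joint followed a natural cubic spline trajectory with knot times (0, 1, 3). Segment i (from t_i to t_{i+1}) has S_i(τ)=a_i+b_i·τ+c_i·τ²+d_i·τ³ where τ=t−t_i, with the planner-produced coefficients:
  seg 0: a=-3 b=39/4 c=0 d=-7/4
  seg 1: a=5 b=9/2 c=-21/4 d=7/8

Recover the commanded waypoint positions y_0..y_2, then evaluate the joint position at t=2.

y_0 = S_0(0) = a_0 = -3
y_1 = S_1(0) = a_1 = 5
y_2 = S_1(2) = 0
t_q=2 is in segment 1 (τ=1); S_1(τ)=41/8

y_0=-3 y_1=5 y_2=0
S(2) = 41/8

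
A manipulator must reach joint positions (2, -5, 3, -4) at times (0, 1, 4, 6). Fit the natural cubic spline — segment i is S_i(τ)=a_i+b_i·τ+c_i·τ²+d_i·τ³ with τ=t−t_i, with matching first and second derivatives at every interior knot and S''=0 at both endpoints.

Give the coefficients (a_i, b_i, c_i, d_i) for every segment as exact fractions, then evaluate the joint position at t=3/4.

Δ: Δ0=-7, Δ1=8/3, Δ2=-7/2
row 1: diag=8, rhs=58; c'=3/8, d'=29/4
row 2: denom=10−3·3/8=71/8; d'=(-37−3·29/4)/(71/8)=-470/71
back: M2=-470/71
back: M1=29/4−3/8·-470/71=691/71
M: M0=0, M1=691/71, M2=-470/71, M3=0
seg 0: a=2, c=M0/2=0, d=(M1−M0)/(6·1)=691/426, b=Δ0−h0·(2M0+M1)/6=-3673/426
seg 1: a=-5, c=M1/2=691/142, d=(M2−M1)/(6·3)=-129/142, b=Δ1−h1·(2M1+M2)/6=-800/213
seg 2: a=3, c=M2/2=-235/71, d=(M3−M2)/(6·2)=235/426, b=Δ2−h2·(2M2+M3)/6=389/426
t_q=3/4 → seg 0, τ=3/4; S=2+-3673/426·τ+0·τ²+691/426·τ³=-34373/9088

  seg 0: a=2 b=-3673/426 c=0 d=691/426
  seg 1: a=-5 b=-800/213 c=691/142 d=-129/142
  seg 2: a=3 b=389/426 c=-235/71 d=235/426
S(3/4) = -34373/9088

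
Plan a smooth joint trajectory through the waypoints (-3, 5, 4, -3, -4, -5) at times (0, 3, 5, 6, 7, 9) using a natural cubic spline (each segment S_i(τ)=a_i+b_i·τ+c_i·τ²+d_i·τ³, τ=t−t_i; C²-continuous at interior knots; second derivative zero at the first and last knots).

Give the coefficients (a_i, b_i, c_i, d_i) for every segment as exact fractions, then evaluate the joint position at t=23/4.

Δ: Δ0=8/3, Δ1=-1/2, Δ2=-7, Δ3=-1, Δ4=-1/2
row 1: diag=10, rhs=-19; c'=1/5, d'=-19/10
row 2: denom=6−2·1/5=28/5; d'=(-39−2·-19/10)/(28/5)=-44/7
row 3: denom=4−1·5/28=107/28; d'=(36−1·-44/7)/(107/28)=1184/107
row 4: denom=6−1·28/107=614/107; d'=(3−1·1184/107)/(614/107)=-863/614
back: M4=-863/614
back: M3=1184/107−28/107·-863/614=3510/307
back: M2=-44/7−5/28·3510/307=-5113/614
back: M1=-19/10−1/5·-5113/614=-72/307
M: M0=0, M1=-72/307, M2=-5113/614, M3=3510/307, M4=-863/614, M5=0
seg 0: a=-3, c=M0/2=0, d=(M1−M0)/(6·3)=-4/307, b=Δ0−h0·(2M0+M1)/6=2564/921
seg 1: a=5, c=M1/2=-36/307, d=(M2−M1)/(6·2)=-4969/7368, b=Δ1−h1·(2M1+M2)/6=2240/921
seg 2: a=4, c=M2/2=-5113/1228, d=(M3−M2)/(6·1)=12133/3684, b=Δ2−h2·(2M2+M3)/6=-11291/1842
seg 3: a=-3, c=M3/2=1755/307, d=(M4−M3)/(6·1)=-7883/3684, b=Δ3−h3·(2M3+M4)/6=-16861/3684
seg 4: a=-4, c=M4/2=-863/1228, d=(M5−M4)/(6·2)=863/7368, b=Δ4−h4·(2M4+M5)/6=805/1842
t_q=23/4 → seg 2, τ=3/4; S=4+-11291/1842·τ+-5113/1228·τ²+12133/3684·τ³=-121815/78592

  seg 0: a=-3 b=2564/921 c=0 d=-4/307
  seg 1: a=5 b=2240/921 c=-36/307 d=-4969/7368
  seg 2: a=4 b=-11291/1842 c=-5113/1228 d=12133/3684
  seg 3: a=-3 b=-16861/3684 c=1755/307 d=-7883/3684
  seg 4: a=-4 b=805/1842 c=-863/1228 d=863/7368
S(23/4) = -121815/78592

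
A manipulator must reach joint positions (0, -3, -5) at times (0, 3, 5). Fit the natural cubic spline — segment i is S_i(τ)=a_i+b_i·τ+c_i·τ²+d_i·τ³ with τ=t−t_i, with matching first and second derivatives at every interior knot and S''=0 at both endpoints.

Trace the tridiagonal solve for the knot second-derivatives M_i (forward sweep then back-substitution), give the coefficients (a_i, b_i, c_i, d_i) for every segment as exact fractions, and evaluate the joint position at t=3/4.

  seg 0: a=0 b=-1 c=0 d=0
  seg 1: a=-3 b=-1 c=0 d=0
S(3/4) = -3/4

Δ: Δ0=-1, Δ1=-1
row 1: diag=10, rhs=0; c'=1/5, d'=0
back: M1=0
M: M0=0, M1=0, M2=0
seg 0: a=0, c=M0/2=0, d=(M1−M0)/(6·3)=0, b=Δ0−h0·(2M0+M1)/6=-1
seg 1: a=-3, c=M1/2=0, d=(M2−M1)/(6·2)=0, b=Δ1−h1·(2M1+M2)/6=-1
t_q=3/4 → seg 0, τ=3/4; S=0+-1·τ+0·τ²+0·τ³=-3/4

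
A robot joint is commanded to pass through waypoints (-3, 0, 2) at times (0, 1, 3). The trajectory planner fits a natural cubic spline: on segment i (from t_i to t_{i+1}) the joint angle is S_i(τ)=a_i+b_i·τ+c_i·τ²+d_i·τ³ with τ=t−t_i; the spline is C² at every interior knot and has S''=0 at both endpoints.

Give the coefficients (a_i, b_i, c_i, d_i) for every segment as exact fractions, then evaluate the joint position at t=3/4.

  seg 0: a=-3 b=10/3 c=0 d=-1/3
  seg 1: a=0 b=7/3 c=-1 d=1/6
S(3/4) = -41/64

Δ: Δ0=3, Δ1=1
row 1: diag=6, rhs=-12; c'=1/3, d'=-2
back: M1=-2
M: M0=0, M1=-2, M2=0
seg 0: a=-3, c=M0/2=0, d=(M1−M0)/(6·1)=-1/3, b=Δ0−h0·(2M0+M1)/6=10/3
seg 1: a=0, c=M1/2=-1, d=(M2−M1)/(6·2)=1/6, b=Δ1−h1·(2M1+M2)/6=7/3
t_q=3/4 → seg 0, τ=3/4; S=-3+10/3·τ+0·τ²+-1/3·τ³=-41/64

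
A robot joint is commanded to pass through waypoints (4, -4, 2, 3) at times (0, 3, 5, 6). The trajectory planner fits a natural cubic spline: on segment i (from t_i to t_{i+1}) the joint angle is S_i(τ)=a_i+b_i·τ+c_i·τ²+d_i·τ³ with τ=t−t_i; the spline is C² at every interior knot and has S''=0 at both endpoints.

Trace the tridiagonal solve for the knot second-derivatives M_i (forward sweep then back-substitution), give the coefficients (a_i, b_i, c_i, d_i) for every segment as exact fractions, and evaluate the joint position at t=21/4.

  seg 0: a=4 b=-395/84 c=0 d=19/84
  seg 1: a=-4 b=59/42 c=57/28 d=-13/21
  seg 2: a=2 b=89/42 c=-47/28 d=47/84
S(21/4) = 623/256

Δ: Δ0=-8/3, Δ1=3, Δ2=1
row 1: diag=10, rhs=34; c'=1/5, d'=17/5
row 2: denom=6−2·1/5=28/5; d'=(-12−2·17/5)/(28/5)=-47/14
back: M2=-47/14
back: M1=17/5−1/5·-47/14=57/14
M: M0=0, M1=57/14, M2=-47/14, M3=0
seg 0: a=4, c=M0/2=0, d=(M1−M0)/(6·3)=19/84, b=Δ0−h0·(2M0+M1)/6=-395/84
seg 1: a=-4, c=M1/2=57/28, d=(M2−M1)/(6·2)=-13/21, b=Δ1−h1·(2M1+M2)/6=59/42
seg 2: a=2, c=M2/2=-47/28, d=(M3−M2)/(6·1)=47/84, b=Δ2−h2·(2M2+M3)/6=89/42
t_q=21/4 → seg 2, τ=1/4; S=2+89/42·τ+-47/28·τ²+47/84·τ³=623/256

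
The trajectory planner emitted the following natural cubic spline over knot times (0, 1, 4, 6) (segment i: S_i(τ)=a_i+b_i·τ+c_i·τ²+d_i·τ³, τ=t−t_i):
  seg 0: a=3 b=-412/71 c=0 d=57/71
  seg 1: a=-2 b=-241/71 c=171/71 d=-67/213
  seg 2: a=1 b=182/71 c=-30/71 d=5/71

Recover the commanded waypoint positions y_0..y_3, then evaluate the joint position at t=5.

y_0=3 y_1=-2 y_2=1 y_3=5
S(5) = 228/71

y_0 = S_0(0) = a_0 = 3
y_1 = S_1(0) = a_1 = -2
y_2 = S_2(0) = a_2 = 1
y_3 = S_2(2) = 5
t_q=5 is in segment 2 (τ=1); S_2(τ)=228/71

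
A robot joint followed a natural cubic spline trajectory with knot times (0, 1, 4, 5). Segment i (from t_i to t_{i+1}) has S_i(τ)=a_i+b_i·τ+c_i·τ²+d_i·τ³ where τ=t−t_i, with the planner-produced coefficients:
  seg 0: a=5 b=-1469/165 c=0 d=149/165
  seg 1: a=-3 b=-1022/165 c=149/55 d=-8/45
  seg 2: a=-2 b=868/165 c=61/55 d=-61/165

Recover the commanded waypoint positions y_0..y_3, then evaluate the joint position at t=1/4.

y_0=5 y_1=-3 y_2=-2 y_3=4
S(1/4) = 1963/704

y_0 = S_0(0) = a_0 = 5
y_1 = S_1(0) = a_1 = -3
y_2 = S_2(0) = a_2 = -2
y_3 = S_2(1) = 4
t_q=1/4 is in segment 0 (τ=1/4); S_0(τ)=1963/704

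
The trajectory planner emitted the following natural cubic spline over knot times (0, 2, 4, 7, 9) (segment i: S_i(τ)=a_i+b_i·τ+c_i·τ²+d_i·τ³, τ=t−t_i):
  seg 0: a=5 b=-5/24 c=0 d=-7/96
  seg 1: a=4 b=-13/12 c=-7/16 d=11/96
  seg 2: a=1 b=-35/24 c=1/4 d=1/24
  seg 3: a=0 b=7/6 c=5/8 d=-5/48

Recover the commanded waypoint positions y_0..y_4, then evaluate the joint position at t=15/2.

y_0 = S_0(0) = a_0 = 5
y_1 = S_1(0) = a_1 = 4
y_2 = S_2(0) = a_2 = 1
y_3 = S_3(0) = a_3 = 0
y_4 = S_3(2) = 4
t_q=15/2 is in segment 3 (τ=1/2); S_3(τ)=93/128

y_0=5 y_1=4 y_2=1 y_3=0 y_4=4
S(15/2) = 93/128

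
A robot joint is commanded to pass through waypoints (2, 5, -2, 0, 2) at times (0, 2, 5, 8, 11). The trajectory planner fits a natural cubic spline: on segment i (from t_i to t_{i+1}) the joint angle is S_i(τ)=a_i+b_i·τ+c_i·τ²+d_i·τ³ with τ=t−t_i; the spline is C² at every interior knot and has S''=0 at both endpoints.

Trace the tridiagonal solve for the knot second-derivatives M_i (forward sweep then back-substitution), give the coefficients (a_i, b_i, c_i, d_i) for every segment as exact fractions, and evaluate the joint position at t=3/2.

Δ: Δ0=3/2, Δ1=-7/3, Δ2=2/3, Δ3=2/3
row 1: diag=10, rhs=-23; c'=3/10, d'=-23/10
row 2: denom=12−3·3/10=111/10; d'=(18−3·-23/10)/(111/10)=83/37
row 3: denom=12−3·10/37=414/37; d'=(0−3·83/37)/(414/37)=-83/138
back: M3=-83/138
back: M2=83/37−10/37·-83/138=166/69
back: M1=-23/10−3/10·166/69=-139/46
M: M0=0, M1=-139/46, M2=166/69, M3=-83/138, M4=0
seg 0: a=2, c=M0/2=0, d=(M1−M0)/(6·2)=-139/552, b=Δ0−h0·(2M0+M1)/6=173/69
seg 1: a=5, c=M1/2=-139/92, d=(M2−M1)/(6·3)=749/2484, b=Δ1−h1·(2M1+M2)/6=-71/138
seg 2: a=-2, c=M2/2=83/69, d=(M3−M2)/(6·3)=-415/2484, b=Δ2−h2·(2M2+M3)/6=-397/276
seg 3: a=0, c=M3/2=-83/276, d=(M4−M3)/(6·3)=83/2484, b=Δ3−h3·(2M3+M4)/6=175/138
t_q=3/2 → seg 0, τ=3/2; S=2+173/69·τ+0·τ²+-139/552·τ³=7229/1472

  seg 0: a=2 b=173/69 c=0 d=-139/552
  seg 1: a=5 b=-71/138 c=-139/92 d=749/2484
  seg 2: a=-2 b=-397/276 c=83/69 d=-415/2484
  seg 3: a=0 b=175/138 c=-83/276 d=83/2484
S(3/2) = 7229/1472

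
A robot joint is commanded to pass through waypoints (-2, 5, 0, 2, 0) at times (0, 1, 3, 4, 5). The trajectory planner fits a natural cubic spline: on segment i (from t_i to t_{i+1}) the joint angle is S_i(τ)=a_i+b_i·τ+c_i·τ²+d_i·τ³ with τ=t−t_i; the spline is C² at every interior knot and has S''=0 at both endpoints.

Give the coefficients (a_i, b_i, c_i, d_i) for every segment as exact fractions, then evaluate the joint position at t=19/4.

Δ: Δ0=7, Δ1=-5/2, Δ2=2, Δ3=-2
row 1: diag=6, rhs=-57; c'=1/3, d'=-19/2
row 2: denom=6−2·1/3=16/3; d'=(27−2·-19/2)/(16/3)=69/8
row 3: denom=4−1·3/16=61/16; d'=(-24−1·69/8)/(61/16)=-522/61
back: M3=-522/61
back: M2=69/8−3/16·-522/61=624/61
back: M1=-19/2−1/3·624/61=-1575/122
M: M0=0, M1=-1575/122, M2=624/61, M3=-522/61, M4=0
seg 0: a=-2, c=M0/2=0, d=(M1−M0)/(6·1)=-525/244, b=Δ0−h0·(2M0+M1)/6=2233/244
seg 1: a=5, c=M1/2=-1575/244, d=(M2−M1)/(6·2)=941/488, b=Δ1−h1·(2M1+M2)/6=329/122
seg 2: a=0, c=M2/2=312/61, d=(M3−M2)/(6·1)=-191/61, b=Δ2−h2·(2M2+M3)/6=1/61
seg 3: a=2, c=M3/2=-261/61, d=(M4−M3)/(6·1)=87/61, b=Δ3−h3·(2M3+M4)/6=52/61
t_q=19/4 → seg 3, τ=3/4; S=2+52/61·τ+-261/61·τ²+87/61·τ³=3257/3904

  seg 0: a=-2 b=2233/244 c=0 d=-525/244
  seg 1: a=5 b=329/122 c=-1575/244 d=941/488
  seg 2: a=0 b=1/61 c=312/61 d=-191/61
  seg 3: a=2 b=52/61 c=-261/61 d=87/61
S(19/4) = 3257/3904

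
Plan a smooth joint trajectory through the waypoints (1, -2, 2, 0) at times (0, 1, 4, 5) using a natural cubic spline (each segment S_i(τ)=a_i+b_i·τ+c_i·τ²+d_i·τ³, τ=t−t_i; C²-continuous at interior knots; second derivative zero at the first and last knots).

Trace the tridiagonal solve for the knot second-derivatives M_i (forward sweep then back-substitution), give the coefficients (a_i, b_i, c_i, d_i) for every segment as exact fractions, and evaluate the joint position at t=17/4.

  seg 0: a=1 b=-629/165 c=0 d=134/165
  seg 1: a=-2 b=-227/165 c=134/55 d=-23/45
  seg 2: a=2 b=-92/165 c=-119/55 d=119/165
S(17/4) = 6113/3520

Δ: Δ0=-3, Δ1=4/3, Δ2=-2
row 1: diag=8, rhs=26; c'=3/8, d'=13/4
row 2: denom=8−3·3/8=55/8; d'=(-20−3·13/4)/(55/8)=-238/55
back: M2=-238/55
back: M1=13/4−3/8·-238/55=268/55
M: M0=0, M1=268/55, M2=-238/55, M3=0
seg 0: a=1, c=M0/2=0, d=(M1−M0)/(6·1)=134/165, b=Δ0−h0·(2M0+M1)/6=-629/165
seg 1: a=-2, c=M1/2=134/55, d=(M2−M1)/(6·3)=-23/45, b=Δ1−h1·(2M1+M2)/6=-227/165
seg 2: a=2, c=M2/2=-119/55, d=(M3−M2)/(6·1)=119/165, b=Δ2−h2·(2M2+M3)/6=-92/165
t_q=17/4 → seg 2, τ=1/4; S=2+-92/165·τ+-119/55·τ²+119/165·τ³=6113/3520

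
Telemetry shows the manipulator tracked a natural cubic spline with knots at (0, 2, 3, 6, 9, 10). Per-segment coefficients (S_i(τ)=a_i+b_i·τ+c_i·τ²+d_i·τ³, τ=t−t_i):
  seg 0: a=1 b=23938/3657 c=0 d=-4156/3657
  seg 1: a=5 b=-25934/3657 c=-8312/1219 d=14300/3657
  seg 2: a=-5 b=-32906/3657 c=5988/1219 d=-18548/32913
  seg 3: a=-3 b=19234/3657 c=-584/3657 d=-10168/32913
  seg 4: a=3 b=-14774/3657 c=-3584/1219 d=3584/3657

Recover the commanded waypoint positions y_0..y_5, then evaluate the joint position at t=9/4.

y_0=1 y_1=5 y_2=-5 y_3=-3 y_4=3 y_5=-3
S(9/4) = 2427/848

y_0 = S_0(0) = a_0 = 1
y_1 = S_1(0) = a_1 = 5
y_2 = S_2(0) = a_2 = -5
y_3 = S_3(0) = a_3 = -3
y_4 = S_4(0) = a_4 = 3
y_5 = S_4(1) = -3
t_q=9/4 is in segment 1 (τ=1/4); S_1(τ)=2427/848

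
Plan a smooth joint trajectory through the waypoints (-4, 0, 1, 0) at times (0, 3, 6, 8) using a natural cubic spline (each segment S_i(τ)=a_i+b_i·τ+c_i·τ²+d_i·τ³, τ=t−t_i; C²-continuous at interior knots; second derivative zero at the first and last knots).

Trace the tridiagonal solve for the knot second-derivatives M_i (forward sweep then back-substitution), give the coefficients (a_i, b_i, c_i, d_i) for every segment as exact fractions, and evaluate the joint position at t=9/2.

  seg 0: a=-4 b=341/222 c=0 d=-5/222
  seg 1: a=0 b=103/111 c=-15/74 d=1/666
  seg 2: a=1 b=-55/222 c=-7/37 d=7/222
S(9/2) = 557/592

Δ: Δ0=4/3, Δ1=1/3, Δ2=-1/2
row 1: diag=12, rhs=-6; c'=1/4, d'=-1/2
row 2: denom=10−3·1/4=37/4; d'=(-5−3·-1/2)/(37/4)=-14/37
back: M2=-14/37
back: M1=-1/2−1/4·-14/37=-15/37
M: M0=0, M1=-15/37, M2=-14/37, M3=0
seg 0: a=-4, c=M0/2=0, d=(M1−M0)/(6·3)=-5/222, b=Δ0−h0·(2M0+M1)/6=341/222
seg 1: a=0, c=M1/2=-15/74, d=(M2−M1)/(6·3)=1/666, b=Δ1−h1·(2M1+M2)/6=103/111
seg 2: a=1, c=M2/2=-7/37, d=(M3−M2)/(6·2)=7/222, b=Δ2−h2·(2M2+M3)/6=-55/222
t_q=9/2 → seg 1, τ=3/2; S=0+103/111·τ+-15/74·τ²+1/666·τ³=557/592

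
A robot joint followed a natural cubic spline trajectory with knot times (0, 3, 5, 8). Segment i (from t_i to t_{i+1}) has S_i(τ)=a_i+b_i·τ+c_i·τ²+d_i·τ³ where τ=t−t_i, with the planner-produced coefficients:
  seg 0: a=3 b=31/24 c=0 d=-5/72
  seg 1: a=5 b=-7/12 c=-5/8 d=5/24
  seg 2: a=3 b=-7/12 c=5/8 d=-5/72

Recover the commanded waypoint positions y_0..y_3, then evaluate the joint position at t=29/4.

y_0 = S_0(0) = a_0 = 3
y_1 = S_1(0) = a_1 = 5
y_2 = S_2(0) = a_2 = 3
y_3 = S_2(3) = 5
t_q=29/4 is in segment 2 (τ=9/4); S_2(τ)=2079/512

y_0=3 y_1=5 y_2=3 y_3=5
S(29/4) = 2079/512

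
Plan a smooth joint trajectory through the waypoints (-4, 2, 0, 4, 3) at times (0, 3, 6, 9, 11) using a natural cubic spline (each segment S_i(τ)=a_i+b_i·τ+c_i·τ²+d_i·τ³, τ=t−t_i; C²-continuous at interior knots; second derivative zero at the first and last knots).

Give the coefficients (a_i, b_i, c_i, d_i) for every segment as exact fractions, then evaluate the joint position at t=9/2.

Δ: Δ0=2, Δ1=-2/3, Δ2=4/3, Δ3=-1/2
row 1: diag=12, rhs=-16; c'=1/4, d'=-4/3
row 2: denom=12−3·1/4=45/4; d'=(12−3·-4/3)/(45/4)=64/45
row 3: denom=10−3·4/15=46/5; d'=(-11−3·64/45)/(46/5)=-229/138
back: M3=-229/138
back: M2=64/45−4/15·-229/138=386/207
back: M1=-4/3−1/4·386/207=-745/414
M: M0=0, M1=-745/414, M2=386/207, M3=-229/138, M4=0
seg 0: a=-4, c=M0/2=0, d=(M1−M0)/(6·3)=-745/7452, b=Δ0−h0·(2M0+M1)/6=2401/828
seg 1: a=2, c=M1/2=-745/828, d=(M2−M1)/(6·3)=1517/7452, b=Δ1−h1·(2M1+M2)/6=83/414
seg 2: a=0, c=M2/2=193/207, d=(M3−M2)/(6·3)=-1459/7452, b=Δ2−h2·(2M2+M3)/6=247/828
seg 3: a=4, c=M3/2=-229/276, d=(M4−M3)/(6·2)=229/1656, b=Δ3−h3·(2M3+M4)/6=251/414
t_q=9/2 → seg 1, τ=3/2; S=2+83/414·τ+-745/828·τ²+1517/7452·τ³=709/736

  seg 0: a=-4 b=2401/828 c=0 d=-745/7452
  seg 1: a=2 b=83/414 c=-745/828 d=1517/7452
  seg 2: a=0 b=247/828 c=193/207 d=-1459/7452
  seg 3: a=4 b=251/414 c=-229/276 d=229/1656
S(9/2) = 709/736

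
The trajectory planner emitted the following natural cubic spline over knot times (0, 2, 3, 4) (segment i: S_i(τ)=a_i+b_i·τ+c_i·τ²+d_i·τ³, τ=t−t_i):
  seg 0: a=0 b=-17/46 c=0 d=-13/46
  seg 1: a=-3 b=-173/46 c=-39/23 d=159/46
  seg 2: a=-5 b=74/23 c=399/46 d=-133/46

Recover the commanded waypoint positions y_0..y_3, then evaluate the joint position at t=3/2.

y_0 = S_0(0) = a_0 = 0
y_1 = S_1(0) = a_1 = -3
y_2 = S_2(0) = a_2 = -5
y_3 = S_2(1) = 4
t_q=3/2 is in segment 0 (τ=3/2); S_0(τ)=-555/368

y_0=0 y_1=-3 y_2=-5 y_3=4
S(3/2) = -555/368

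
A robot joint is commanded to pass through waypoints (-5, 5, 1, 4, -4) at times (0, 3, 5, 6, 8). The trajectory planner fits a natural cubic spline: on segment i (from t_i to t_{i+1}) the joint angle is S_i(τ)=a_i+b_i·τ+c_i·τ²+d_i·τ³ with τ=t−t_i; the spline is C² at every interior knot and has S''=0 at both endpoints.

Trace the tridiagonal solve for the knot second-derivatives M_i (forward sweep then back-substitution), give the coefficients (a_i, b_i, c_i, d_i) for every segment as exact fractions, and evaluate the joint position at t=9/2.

  seg 0: a=-5 b=2803/489 c=0 d=-391/1467
  seg 1: a=5 b=-716/489 c=-391/163 d=521/489
  seg 2: a=1 b=844/489 c=651/163 d=-1330/489
  seg 3: a=4 b=760/489 c=-679/163 d=679/978
S(9/2) = 1307/1304

Δ: Δ0=10/3, Δ1=-2, Δ2=3, Δ3=-4
row 1: diag=10, rhs=-32; c'=1/5, d'=-16/5
row 2: denom=6−2·1/5=28/5; d'=(30−2·-16/5)/(28/5)=13/2
row 3: denom=6−1·5/28=163/28; d'=(-42−1·13/2)/(163/28)=-1358/163
back: M3=-1358/163
back: M2=13/2−5/28·-1358/163=1302/163
back: M1=-16/5−1/5·1302/163=-782/163
M: M0=0, M1=-782/163, M2=1302/163, M3=-1358/163, M4=0
seg 0: a=-5, c=M0/2=0, d=(M1−M0)/(6·3)=-391/1467, b=Δ0−h0·(2M0+M1)/6=2803/489
seg 1: a=5, c=M1/2=-391/163, d=(M2−M1)/(6·2)=521/489, b=Δ1−h1·(2M1+M2)/6=-716/489
seg 2: a=1, c=M2/2=651/163, d=(M3−M2)/(6·1)=-1330/489, b=Δ2−h2·(2M2+M3)/6=844/489
seg 3: a=4, c=M3/2=-679/163, d=(M4−M3)/(6·2)=679/978, b=Δ3−h3·(2M3+M4)/6=760/489
t_q=9/2 → seg 1, τ=3/2; S=5+-716/489·τ+-391/163·τ²+521/489·τ³=1307/1304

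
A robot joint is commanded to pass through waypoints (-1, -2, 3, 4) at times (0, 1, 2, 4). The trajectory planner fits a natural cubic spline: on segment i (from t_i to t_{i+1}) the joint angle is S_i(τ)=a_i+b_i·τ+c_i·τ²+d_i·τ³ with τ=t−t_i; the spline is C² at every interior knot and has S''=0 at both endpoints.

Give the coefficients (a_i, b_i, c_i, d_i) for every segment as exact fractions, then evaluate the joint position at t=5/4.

  seg 0: a=-1 b=-127/46 c=0 d=81/46
  seg 1: a=-2 b=58/23 c=243/46 d=-129/46
  seg 2: a=3 b=215/46 c=-72/23 d=12/23
S(5/4) = -3189/2944

Δ: Δ0=-1, Δ1=5, Δ2=1/2
row 1: diag=4, rhs=36; c'=1/4, d'=9
row 2: denom=6−1·1/4=23/4; d'=(-27−1·9)/(23/4)=-144/23
back: M2=-144/23
back: M1=9−1/4·-144/23=243/23
M: M0=0, M1=243/23, M2=-144/23, M3=0
seg 0: a=-1, c=M0/2=0, d=(M1−M0)/(6·1)=81/46, b=Δ0−h0·(2M0+M1)/6=-127/46
seg 1: a=-2, c=M1/2=243/46, d=(M2−M1)/(6·1)=-129/46, b=Δ1−h1·(2M1+M2)/6=58/23
seg 2: a=3, c=M2/2=-72/23, d=(M3−M2)/(6·2)=12/23, b=Δ2−h2·(2M2+M3)/6=215/46
t_q=5/4 → seg 1, τ=1/4; S=-2+58/23·τ+243/46·τ²+-129/46·τ³=-3189/2944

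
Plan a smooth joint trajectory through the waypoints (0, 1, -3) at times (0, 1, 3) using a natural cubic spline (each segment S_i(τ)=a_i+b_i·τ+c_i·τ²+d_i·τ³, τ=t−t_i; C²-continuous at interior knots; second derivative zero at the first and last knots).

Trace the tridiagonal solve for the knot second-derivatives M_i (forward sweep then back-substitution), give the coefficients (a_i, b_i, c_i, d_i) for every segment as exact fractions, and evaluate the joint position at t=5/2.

  seg 0: a=0 b=3/2 c=0 d=-1/2
  seg 1: a=1 b=0 c=-3/2 d=1/4
S(5/2) = -49/32

Δ: Δ0=1, Δ1=-2
row 1: diag=6, rhs=-18; c'=1/3, d'=-3
back: M1=-3
M: M0=0, M1=-3, M2=0
seg 0: a=0, c=M0/2=0, d=(M1−M0)/(6·1)=-1/2, b=Δ0−h0·(2M0+M1)/6=3/2
seg 1: a=1, c=M1/2=-3/2, d=(M2−M1)/(6·2)=1/4, b=Δ1−h1·(2M1+M2)/6=0
t_q=5/2 → seg 1, τ=3/2; S=1+0·τ+-3/2·τ²+1/4·τ³=-49/32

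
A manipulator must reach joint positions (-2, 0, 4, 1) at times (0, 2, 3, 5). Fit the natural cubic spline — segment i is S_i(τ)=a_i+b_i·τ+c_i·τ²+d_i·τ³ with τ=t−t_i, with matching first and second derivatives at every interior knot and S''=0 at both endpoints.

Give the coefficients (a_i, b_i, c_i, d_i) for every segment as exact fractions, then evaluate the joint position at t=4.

Δ: Δ0=1, Δ1=4, Δ2=-3/2
row 1: diag=6, rhs=18; c'=1/6, d'=3
row 2: denom=6−1·1/6=35/6; d'=(-33−1·3)/(35/6)=-216/35
back: M2=-216/35
back: M1=3−1/6·-216/35=141/35
M: M0=0, M1=141/35, M2=-216/35, M3=0
seg 0: a=-2, c=M0/2=0, d=(M1−M0)/(6·2)=47/140, b=Δ0−h0·(2M0+M1)/6=-12/35
seg 1: a=0, c=M1/2=141/70, d=(M2−M1)/(6·1)=-17/10, b=Δ1−h1·(2M1+M2)/6=129/35
seg 2: a=4, c=M2/2=-108/35, d=(M3−M2)/(6·2)=18/35, b=Δ2−h2·(2M2+M3)/6=183/70
t_q=4 → seg 2, τ=1; S=4+183/70·τ+-108/35·τ²+18/35·τ³=283/70

  seg 0: a=-2 b=-12/35 c=0 d=47/140
  seg 1: a=0 b=129/35 c=141/70 d=-17/10
  seg 2: a=4 b=183/70 c=-108/35 d=18/35
S(4) = 283/70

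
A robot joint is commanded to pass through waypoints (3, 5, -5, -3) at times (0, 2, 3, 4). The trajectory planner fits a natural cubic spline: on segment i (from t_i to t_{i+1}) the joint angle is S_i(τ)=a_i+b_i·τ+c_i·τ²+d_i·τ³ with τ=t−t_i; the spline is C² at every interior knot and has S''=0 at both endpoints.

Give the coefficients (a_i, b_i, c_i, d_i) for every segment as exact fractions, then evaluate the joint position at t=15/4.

  seg 0: a=3 b=135/23 c=0 d=-28/23
  seg 1: a=5 b=-201/23 c=-168/23 d=139/23
  seg 2: a=-5 b=-120/23 c=249/23 d=-83/23
S(15/4) = -6397/1472

Δ: Δ0=1, Δ1=-10, Δ2=2
row 1: diag=6, rhs=-66; c'=1/6, d'=-11
row 2: denom=4−1·1/6=23/6; d'=(72−1·-11)/(23/6)=498/23
back: M2=498/23
back: M1=-11−1/6·498/23=-336/23
M: M0=0, M1=-336/23, M2=498/23, M3=0
seg 0: a=3, c=M0/2=0, d=(M1−M0)/(6·2)=-28/23, b=Δ0−h0·(2M0+M1)/6=135/23
seg 1: a=5, c=M1/2=-168/23, d=(M2−M1)/(6·1)=139/23, b=Δ1−h1·(2M1+M2)/6=-201/23
seg 2: a=-5, c=M2/2=249/23, d=(M3−M2)/(6·1)=-83/23, b=Δ2−h2·(2M2+M3)/6=-120/23
t_q=15/4 → seg 2, τ=3/4; S=-5+-120/23·τ+249/23·τ²+-83/23·τ³=-6397/1472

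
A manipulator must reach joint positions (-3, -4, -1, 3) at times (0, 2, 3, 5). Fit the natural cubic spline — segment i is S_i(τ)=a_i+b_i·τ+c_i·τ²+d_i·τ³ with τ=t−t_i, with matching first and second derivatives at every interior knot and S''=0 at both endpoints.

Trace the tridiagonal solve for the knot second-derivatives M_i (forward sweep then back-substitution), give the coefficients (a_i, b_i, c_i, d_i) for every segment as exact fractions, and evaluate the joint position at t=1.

  seg 0: a=-3 b=-123/70 c=0 d=11/35
  seg 1: a=-4 b=141/70 c=66/35 d=-9/10
  seg 2: a=-1 b=108/35 c=-57/70 d=19/140
S(1) = -311/70

Δ: Δ0=-1/2, Δ1=3, Δ2=2
row 1: diag=6, rhs=21; c'=1/6, d'=7/2
row 2: denom=6−1·1/6=35/6; d'=(-6−1·7/2)/(35/6)=-57/35
back: M2=-57/35
back: M1=7/2−1/6·-57/35=132/35
M: M0=0, M1=132/35, M2=-57/35, M3=0
seg 0: a=-3, c=M0/2=0, d=(M1−M0)/(6·2)=11/35, b=Δ0−h0·(2M0+M1)/6=-123/70
seg 1: a=-4, c=M1/2=66/35, d=(M2−M1)/(6·1)=-9/10, b=Δ1−h1·(2M1+M2)/6=141/70
seg 2: a=-1, c=M2/2=-57/70, d=(M3−M2)/(6·2)=19/140, b=Δ2−h2·(2M2+M3)/6=108/35
t_q=1 → seg 0, τ=1; S=-3+-123/70·τ+0·τ²+11/35·τ³=-311/70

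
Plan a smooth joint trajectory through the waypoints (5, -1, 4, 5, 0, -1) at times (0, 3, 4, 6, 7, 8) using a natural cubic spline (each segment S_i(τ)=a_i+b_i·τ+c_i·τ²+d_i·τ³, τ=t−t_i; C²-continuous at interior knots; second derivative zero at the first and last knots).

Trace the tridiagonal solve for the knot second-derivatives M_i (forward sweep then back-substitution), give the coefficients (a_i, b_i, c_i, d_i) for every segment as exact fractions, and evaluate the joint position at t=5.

  seg 0: a=5 b=-9245/1906 c=0 d=1811/5718
  seg 1: a=-1 b=3527/953 c=5433/1906 d=-2957/1906
  seg 2: a=4 b=9049/1906 c=-1719/953 d=-305/1906
  seg 3: a=5 b=-8363/1906 c=-2634/953 d=4101/1906
  seg 4: a=0 b=-3298/953 c=7035/1906 d=-2345/1906
S(5) = 6465/953

Δ: Δ0=-2, Δ1=5, Δ2=1/2, Δ3=-5, Δ4=-1
row 1: diag=8, rhs=42; c'=1/8, d'=21/4
row 2: denom=6−1·1/8=47/8; d'=(-27−1·21/4)/(47/8)=-258/47
row 3: denom=6−2·16/47=250/47; d'=(-33−2·-258/47)/(250/47)=-207/50
row 4: denom=4−1·47/250=953/250; d'=(24−1·-207/50)/(953/250)=7035/953
back: M4=7035/953
back: M3=-207/50−47/250·7035/953=-5268/953
back: M2=-258/47−16/47·-5268/953=-3438/953
back: M1=21/4−1/8·-3438/953=5433/953
M: M0=0, M1=5433/953, M2=-3438/953, M3=-5268/953, M4=7035/953, M5=0
seg 0: a=5, c=M0/2=0, d=(M1−M0)/(6·3)=1811/5718, b=Δ0−h0·(2M0+M1)/6=-9245/1906
seg 1: a=-1, c=M1/2=5433/1906, d=(M2−M1)/(6·1)=-2957/1906, b=Δ1−h1·(2M1+M2)/6=3527/953
seg 2: a=4, c=M2/2=-1719/953, d=(M3−M2)/(6·2)=-305/1906, b=Δ2−h2·(2M2+M3)/6=9049/1906
seg 3: a=5, c=M3/2=-2634/953, d=(M4−M3)/(6·1)=4101/1906, b=Δ3−h3·(2M3+M4)/6=-8363/1906
seg 4: a=0, c=M4/2=7035/1906, d=(M5−M4)/(6·1)=-2345/1906, b=Δ4−h4·(2M4+M5)/6=-3298/953
t_q=5 → seg 2, τ=1; S=4+9049/1906·τ+-1719/953·τ²+-305/1906·τ³=6465/953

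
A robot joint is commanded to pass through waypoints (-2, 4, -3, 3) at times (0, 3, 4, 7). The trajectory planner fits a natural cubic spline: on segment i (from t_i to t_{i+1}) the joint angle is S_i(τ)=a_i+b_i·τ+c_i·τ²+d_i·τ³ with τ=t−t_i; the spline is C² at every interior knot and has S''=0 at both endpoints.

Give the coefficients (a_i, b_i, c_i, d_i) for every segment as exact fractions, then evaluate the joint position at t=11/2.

  seg 0: a=-2 b=41/7 c=0 d=-3/7
  seg 1: a=4 b=-40/7 c=-27/7 d=18/7
  seg 2: a=-3 b=-40/7 c=27/7 d=-3/7
S(11/2) = -243/56

Δ: Δ0=2, Δ1=-7, Δ2=2
row 1: diag=8, rhs=-54; c'=1/8, d'=-27/4
row 2: denom=8−1·1/8=63/8; d'=(54−1·-27/4)/(63/8)=54/7
back: M2=54/7
back: M1=-27/4−1/8·54/7=-54/7
M: M0=0, M1=-54/7, M2=54/7, M3=0
seg 0: a=-2, c=M0/2=0, d=(M1−M0)/(6·3)=-3/7, b=Δ0−h0·(2M0+M1)/6=41/7
seg 1: a=4, c=M1/2=-27/7, d=(M2−M1)/(6·1)=18/7, b=Δ1−h1·(2M1+M2)/6=-40/7
seg 2: a=-3, c=M2/2=27/7, d=(M3−M2)/(6·3)=-3/7, b=Δ2−h2·(2M2+M3)/6=-40/7
t_q=11/2 → seg 2, τ=3/2; S=-3+-40/7·τ+27/7·τ²+-3/7·τ³=-243/56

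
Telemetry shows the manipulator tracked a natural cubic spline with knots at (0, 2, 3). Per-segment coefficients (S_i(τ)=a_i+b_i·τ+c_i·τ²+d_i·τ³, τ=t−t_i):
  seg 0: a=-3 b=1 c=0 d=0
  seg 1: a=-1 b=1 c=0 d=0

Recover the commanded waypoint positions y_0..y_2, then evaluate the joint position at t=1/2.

y_0=-3 y_1=-1 y_2=0
S(1/2) = -5/2

y_0 = S_0(0) = a_0 = -3
y_1 = S_1(0) = a_1 = -1
y_2 = S_1(1) = 0
t_q=1/2 is in segment 0 (τ=1/2); S_0(τ)=-5/2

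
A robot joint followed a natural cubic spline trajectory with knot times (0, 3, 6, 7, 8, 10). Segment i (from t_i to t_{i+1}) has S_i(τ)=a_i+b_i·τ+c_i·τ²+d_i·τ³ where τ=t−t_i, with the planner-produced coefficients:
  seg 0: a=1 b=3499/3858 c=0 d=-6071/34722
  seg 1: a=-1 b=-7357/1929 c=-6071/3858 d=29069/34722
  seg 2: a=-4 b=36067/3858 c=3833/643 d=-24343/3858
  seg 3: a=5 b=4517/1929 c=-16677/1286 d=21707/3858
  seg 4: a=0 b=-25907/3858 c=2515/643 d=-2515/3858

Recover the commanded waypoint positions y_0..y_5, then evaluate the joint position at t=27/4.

y_0=1 y_1=-1 y_2=-4 y_3=5 y_4=0 y_5=-3
S(27/4) = 304745/82304

y_0 = S_0(0) = a_0 = 1
y_1 = S_1(0) = a_1 = -1
y_2 = S_2(0) = a_2 = -4
y_3 = S_3(0) = a_3 = 5
y_4 = S_4(0) = a_4 = 0
y_5 = S_4(2) = -3
t_q=27/4 is in segment 2 (τ=3/4); S_2(τ)=304745/82304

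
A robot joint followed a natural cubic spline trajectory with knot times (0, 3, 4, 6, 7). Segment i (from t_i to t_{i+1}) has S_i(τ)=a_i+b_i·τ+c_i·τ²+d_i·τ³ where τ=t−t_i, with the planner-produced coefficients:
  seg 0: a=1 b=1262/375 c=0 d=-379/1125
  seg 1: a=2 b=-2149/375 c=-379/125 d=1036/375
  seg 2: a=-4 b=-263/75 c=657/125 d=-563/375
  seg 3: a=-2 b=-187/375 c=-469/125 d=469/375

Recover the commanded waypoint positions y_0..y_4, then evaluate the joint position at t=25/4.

y_0=1 y_1=2 y_2=-4 y_3=-2 y_4=-5
S(25/4) = -18717/8000

y_0 = S_0(0) = a_0 = 1
y_1 = S_1(0) = a_1 = 2
y_2 = S_2(0) = a_2 = -4
y_3 = S_3(0) = a_3 = -2
y_4 = S_3(1) = -5
t_q=25/4 is in segment 3 (τ=1/4); S_3(τ)=-18717/8000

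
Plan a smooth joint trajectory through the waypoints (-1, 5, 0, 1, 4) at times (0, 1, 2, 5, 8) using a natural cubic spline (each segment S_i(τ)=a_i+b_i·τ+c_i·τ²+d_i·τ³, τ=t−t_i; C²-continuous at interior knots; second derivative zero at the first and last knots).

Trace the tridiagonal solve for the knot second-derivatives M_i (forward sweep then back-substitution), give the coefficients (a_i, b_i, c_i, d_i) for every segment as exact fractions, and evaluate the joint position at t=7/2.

Δ: Δ0=6, Δ1=-5, Δ2=1/3, Δ3=1
row 1: diag=4, rhs=-66; c'=1/4, d'=-33/2
row 2: denom=8−1·1/4=31/4; d'=(32−1·-33/2)/(31/4)=194/31
row 3: denom=12−3·12/31=336/31; d'=(4−3·194/31)/(336/31)=-229/168
back: M3=-229/168
back: M2=194/31−12/31·-229/168=95/14
back: M1=-33/2−1/4·95/14=-1019/56
M: M0=0, M1=-1019/56, M2=95/14, M3=-229/168, M4=0
seg 0: a=-1, c=M0/2=0, d=(M1−M0)/(6·1)=-1019/336, b=Δ0−h0·(2M0+M1)/6=3035/336
seg 1: a=5, c=M1/2=-1019/112, d=(M2−M1)/(6·1)=1399/336, b=Δ1−h1·(2M1+M2)/6=-11/168
seg 2: a=0, c=M2/2=95/28, d=(M3−M2)/(6·3)=-1369/3024, b=Δ2−h2·(2M2+M3)/6=-277/48
seg 3: a=1, c=M3/2=-229/336, d=(M4−M3)/(6·3)=229/3024, b=Δ3−h3·(2M3+M4)/6=397/168
t_q=7/2 → seg 2, τ=3/2; S=0+-277/48·τ+95/28·τ²+-1369/3024·τ³=-2285/896

  seg 0: a=-1 b=3035/336 c=0 d=-1019/336
  seg 1: a=5 b=-11/168 c=-1019/112 d=1399/336
  seg 2: a=0 b=-277/48 c=95/28 d=-1369/3024
  seg 3: a=1 b=397/168 c=-229/336 d=229/3024
S(7/2) = -2285/896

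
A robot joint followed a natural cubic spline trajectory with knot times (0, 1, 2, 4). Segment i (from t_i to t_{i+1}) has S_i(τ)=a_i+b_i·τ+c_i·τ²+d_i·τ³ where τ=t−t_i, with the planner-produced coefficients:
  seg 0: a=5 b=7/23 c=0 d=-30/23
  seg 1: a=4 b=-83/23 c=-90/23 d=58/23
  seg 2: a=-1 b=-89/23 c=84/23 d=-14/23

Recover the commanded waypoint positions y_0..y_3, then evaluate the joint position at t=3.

y_0 = S_0(0) = a_0 = 5
y_1 = S_1(0) = a_1 = 4
y_2 = S_2(0) = a_2 = -1
y_3 = S_2(2) = 1
t_q=3 is in segment 2 (τ=1); S_2(τ)=-42/23

y_0=5 y_1=4 y_2=-1 y_3=1
S(3) = -42/23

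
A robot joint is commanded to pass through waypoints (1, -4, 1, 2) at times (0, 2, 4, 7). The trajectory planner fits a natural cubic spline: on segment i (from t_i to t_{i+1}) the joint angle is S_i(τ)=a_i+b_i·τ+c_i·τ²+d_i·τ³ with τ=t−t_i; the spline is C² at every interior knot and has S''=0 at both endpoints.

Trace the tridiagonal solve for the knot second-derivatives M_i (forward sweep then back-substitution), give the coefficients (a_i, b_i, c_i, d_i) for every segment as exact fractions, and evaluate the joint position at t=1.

  seg 0: a=1 b=-224/57 c=0 d=163/456
  seg 1: a=-4 b=41/114 c=163/76 d=-245/456
  seg 2: a=1 b=142/57 c=-41/38 d=41/342
S(1) = -391/152

Δ: Δ0=-5/2, Δ1=5/2, Δ2=1/3
row 1: diag=8, rhs=30; c'=1/4, d'=15/4
row 2: denom=10−2·1/4=19/2; d'=(-13−2·15/4)/(19/2)=-41/19
back: M2=-41/19
back: M1=15/4−1/4·-41/19=163/38
M: M0=0, M1=163/38, M2=-41/19, M3=0
seg 0: a=1, c=M0/2=0, d=(M1−M0)/(6·2)=163/456, b=Δ0−h0·(2M0+M1)/6=-224/57
seg 1: a=-4, c=M1/2=163/76, d=(M2−M1)/(6·2)=-245/456, b=Δ1−h1·(2M1+M2)/6=41/114
seg 2: a=1, c=M2/2=-41/38, d=(M3−M2)/(6·3)=41/342, b=Δ2−h2·(2M2+M3)/6=142/57
t_q=1 → seg 0, τ=1; S=1+-224/57·τ+0·τ²+163/456·τ³=-391/152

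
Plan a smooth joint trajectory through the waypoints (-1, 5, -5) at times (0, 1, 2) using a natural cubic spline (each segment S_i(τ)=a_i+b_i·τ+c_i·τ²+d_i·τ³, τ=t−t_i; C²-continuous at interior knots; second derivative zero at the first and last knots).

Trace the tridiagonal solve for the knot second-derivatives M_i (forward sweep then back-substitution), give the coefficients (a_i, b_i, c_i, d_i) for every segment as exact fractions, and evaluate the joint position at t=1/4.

Δ: Δ0=6, Δ1=-10
row 1: diag=4, rhs=-96; c'=1/4, d'=-24
back: M1=-24
M: M0=0, M1=-24, M2=0
seg 0: a=-1, c=M0/2=0, d=(M1−M0)/(6·1)=-4, b=Δ0−h0·(2M0+M1)/6=10
seg 1: a=5, c=M1/2=-12, d=(M2−M1)/(6·1)=4, b=Δ1−h1·(2M1+M2)/6=-2
t_q=1/4 → seg 0, τ=1/4; S=-1+10·τ+0·τ²+-4·τ³=23/16

  seg 0: a=-1 b=10 c=0 d=-4
  seg 1: a=5 b=-2 c=-12 d=4
S(1/4) = 23/16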